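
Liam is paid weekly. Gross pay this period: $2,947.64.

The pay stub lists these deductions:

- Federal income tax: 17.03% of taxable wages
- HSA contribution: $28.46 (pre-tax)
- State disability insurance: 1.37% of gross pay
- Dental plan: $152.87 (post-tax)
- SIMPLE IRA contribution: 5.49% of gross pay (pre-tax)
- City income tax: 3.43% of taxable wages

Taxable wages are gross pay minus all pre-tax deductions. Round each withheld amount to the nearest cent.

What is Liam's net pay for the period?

$1,999.94

HSA contribution: $28.46
SIMPLE IRA contribution: $2,947.64 × 0.0549 = $161.83
Pre-tax total = $28.46 + $161.83 = $190.29
Taxable wages = $2,947.64 − $190.29 = $2,757.35
City income tax: $2,757.35 × 0.0343 = $94.58
Federal income tax: $2,757.35 × 0.1703 = $469.58
State disability insurance: $2,947.64 × 0.0137 = $40.38
Dental plan: $152.87
Total deductions = $28.46 + $161.83 + $94.58 + $469.58 + $40.38 + $152.87 = $947.70
Net pay = $2,947.64 − $947.70 = $1,999.94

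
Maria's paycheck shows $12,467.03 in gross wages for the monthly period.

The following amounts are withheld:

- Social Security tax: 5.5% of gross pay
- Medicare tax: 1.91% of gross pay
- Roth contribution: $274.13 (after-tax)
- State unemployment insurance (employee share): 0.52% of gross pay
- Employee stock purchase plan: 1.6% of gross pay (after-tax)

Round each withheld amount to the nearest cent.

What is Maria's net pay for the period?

Social Security tax: $12,467.03 × 0.055 = $685.69
Medicare tax: $12,467.03 × 0.0191 = $238.12
State unemployment insurance (employee share): $12,467.03 × 0.0052 = $64.83
Roth contribution: $274.13
Employee stock purchase plan: $12,467.03 × 0.016 = $199.47
Total deductions = $685.69 + $238.12 + $64.83 + $274.13 + $199.47 = $1,462.24
Net pay = $12,467.03 − $1,462.24 = $11,004.79

$11,004.79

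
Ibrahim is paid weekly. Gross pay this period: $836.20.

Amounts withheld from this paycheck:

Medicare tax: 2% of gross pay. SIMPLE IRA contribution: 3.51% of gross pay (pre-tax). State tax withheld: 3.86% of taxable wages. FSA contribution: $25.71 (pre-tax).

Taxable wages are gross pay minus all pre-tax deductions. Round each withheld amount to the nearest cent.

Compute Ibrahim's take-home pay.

SIMPLE IRA contribution: $836.20 × 0.0351 = $29.35
FSA contribution: $25.71
Pre-tax total = $29.35 + $25.71 = $55.06
Taxable wages = $836.20 − $55.06 = $781.14
State tax withheld: $781.14 × 0.0386 = $30.15
Medicare tax: $836.20 × 0.02 = $16.72
Total deductions = $29.35 + $25.71 + $30.15 + $16.72 = $101.93
Net pay = $836.20 − $101.93 = $734.27

$734.27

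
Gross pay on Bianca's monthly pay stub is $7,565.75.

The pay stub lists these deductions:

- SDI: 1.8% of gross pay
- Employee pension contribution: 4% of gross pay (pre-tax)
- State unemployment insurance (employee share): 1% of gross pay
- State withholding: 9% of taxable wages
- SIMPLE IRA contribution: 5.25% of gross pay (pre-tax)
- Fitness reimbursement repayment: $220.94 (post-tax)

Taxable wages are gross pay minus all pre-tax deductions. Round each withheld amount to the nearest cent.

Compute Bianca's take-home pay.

Employee pension contribution: $7,565.75 × 0.04 = $302.63
SIMPLE IRA contribution: $7,565.75 × 0.0525 = $397.20
Pre-tax total = $302.63 + $397.20 = $699.83
Taxable wages = $7,565.75 − $699.83 = $6,865.92
State withholding: $6,865.92 × 0.09 = $617.93
SDI: $7,565.75 × 0.018 = $136.18
State unemployment insurance (employee share): $7,565.75 × 0.01 = $75.66
Fitness reimbursement repayment: $220.94
Total deductions = $302.63 + $397.20 + $617.93 + $136.18 + $75.66 + $220.94 = $1,750.54
Net pay = $7,565.75 − $1,750.54 = $5,815.21

$5,815.21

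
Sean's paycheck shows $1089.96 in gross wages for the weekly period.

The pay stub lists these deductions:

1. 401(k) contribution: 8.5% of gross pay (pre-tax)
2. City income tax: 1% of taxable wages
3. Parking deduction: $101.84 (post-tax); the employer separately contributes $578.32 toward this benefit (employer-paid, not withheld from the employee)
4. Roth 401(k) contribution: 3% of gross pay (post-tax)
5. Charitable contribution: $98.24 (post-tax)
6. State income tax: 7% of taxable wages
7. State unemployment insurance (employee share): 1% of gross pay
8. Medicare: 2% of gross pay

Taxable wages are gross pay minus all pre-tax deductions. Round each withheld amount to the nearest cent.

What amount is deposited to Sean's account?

$652.05

401(k) contribution: $1089.96 × 0.085 = $92.65
Taxable wages = $1089.96 − $92.65 = $997.31
City income tax: $997.31 × 0.01 = $9.97
State income tax: $997.31 × 0.07 = $69.81
State unemployment insurance (employee share): $1089.96 × 0.01 = $10.90
Medicare: $1089.96 × 0.02 = $21.80
Parking deduction: $101.84
Charitable contribution: $98.24
Roth 401(k) contribution: $1089.96 × 0.03 = $32.70
(Employer's $578.32 toward parking deduction is not withheld from the employee.)
Total deductions = $92.65 + $9.97 + $69.81 + $10.90 + $21.80 + $101.84 + $98.24 + $32.70 = $437.91
Net pay = $1089.96 − $437.91 = $652.05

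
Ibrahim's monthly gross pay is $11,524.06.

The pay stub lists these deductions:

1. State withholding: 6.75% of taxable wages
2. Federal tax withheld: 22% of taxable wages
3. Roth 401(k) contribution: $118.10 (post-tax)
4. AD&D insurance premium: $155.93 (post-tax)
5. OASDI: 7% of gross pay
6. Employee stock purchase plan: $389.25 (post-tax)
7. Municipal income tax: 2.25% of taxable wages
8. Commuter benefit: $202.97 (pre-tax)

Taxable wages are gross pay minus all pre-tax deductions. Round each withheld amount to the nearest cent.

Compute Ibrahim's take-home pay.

Commuter benefit: $202.97
Taxable wages = $11,524.06 − $202.97 = $11,321.09
State withholding: $11,321.09 × 0.0675 = $764.17
Municipal income tax: $11,321.09 × 0.0225 = $254.72
Federal tax withheld: $11,321.09 × 0.22 = $2,490.64
OASDI: $11,524.06 × 0.07 = $806.68
Roth 401(k) contribution: $118.10
AD&D insurance premium: $155.93
Employee stock purchase plan: $389.25
Total deductions = $202.97 + $764.17 + $254.72 + $2,490.64 + $806.68 + $118.10 + $155.93 + $389.25 = $5,182.46
Net pay = $11,524.06 − $5,182.46 = $6,341.60

$6,341.60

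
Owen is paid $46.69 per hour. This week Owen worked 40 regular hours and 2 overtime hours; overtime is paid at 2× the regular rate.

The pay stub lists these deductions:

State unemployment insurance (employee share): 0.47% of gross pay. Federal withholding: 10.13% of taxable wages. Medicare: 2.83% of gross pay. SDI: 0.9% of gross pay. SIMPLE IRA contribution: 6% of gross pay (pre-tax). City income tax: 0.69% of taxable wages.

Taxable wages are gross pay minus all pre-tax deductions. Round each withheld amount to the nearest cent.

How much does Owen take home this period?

Regular pay: 40 × $46.69 = $1867.60
Overtime pay: 2 × $46.69 × 2 = $186.76
Gross pay = $1867.60 + $186.76 = $2054.36
SIMPLE IRA contribution: $2054.36 × 0.06 = $123.26
Taxable wages = $2054.36 − $123.26 = $1931.10
City income tax: $1931.10 × 0.0069 = $13.32
Federal withholding: $1931.10 × 0.1013 = $195.62
SDI: $2054.36 × 0.009 = $18.49
Medicare: $2054.36 × 0.0283 = $58.14
State unemployment insurance (employee share): $2054.36 × 0.0047 = $9.66
Total deductions = $123.26 + $13.32 + $195.62 + $18.49 + $58.14 + $9.66 = $418.49
Net pay = $2054.36 − $418.49 = $1635.87

$1635.87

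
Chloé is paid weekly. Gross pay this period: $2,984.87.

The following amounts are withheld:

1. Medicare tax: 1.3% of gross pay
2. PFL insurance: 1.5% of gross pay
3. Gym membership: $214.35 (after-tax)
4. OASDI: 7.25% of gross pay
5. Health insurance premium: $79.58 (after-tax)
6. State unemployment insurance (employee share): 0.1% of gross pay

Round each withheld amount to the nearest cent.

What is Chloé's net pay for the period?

Medicare tax: $2,984.87 × 0.013 = $38.80
State unemployment insurance (employee share): $2,984.87 × 0.001 = $2.98
OASDI: $2,984.87 × 0.0725 = $216.40
PFL insurance: $2,984.87 × 0.015 = $44.77
Gym membership: $214.35
Health insurance premium: $79.58
Total deductions = $38.80 + $2.98 + $216.40 + $44.77 + $214.35 + $79.58 = $596.88
Net pay = $2,984.87 − $596.88 = $2,387.99

$2,387.99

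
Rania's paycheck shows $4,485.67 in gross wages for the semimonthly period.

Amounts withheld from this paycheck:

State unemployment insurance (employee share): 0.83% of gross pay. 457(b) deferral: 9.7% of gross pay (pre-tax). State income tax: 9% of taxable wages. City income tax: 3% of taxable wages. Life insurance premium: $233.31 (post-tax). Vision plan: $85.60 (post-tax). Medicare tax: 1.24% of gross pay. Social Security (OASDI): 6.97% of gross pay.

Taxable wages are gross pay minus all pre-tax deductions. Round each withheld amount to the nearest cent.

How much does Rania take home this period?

457(b) deferral: $4,485.67 × 0.097 = $435.11
Taxable wages = $4,485.67 − $435.11 = $4,050.56
State income tax: $4,050.56 × 0.09 = $364.55
City income tax: $4,050.56 × 0.03 = $121.52
Social Security (OASDI): $4,485.67 × 0.0697 = $312.65
State unemployment insurance (employee share): $4,485.67 × 0.0083 = $37.23
Medicare tax: $4,485.67 × 0.0124 = $55.62
Life insurance premium: $233.31
Vision plan: $85.60
Total deductions = $435.11 + $364.55 + $121.52 + $312.65 + $37.23 + $55.62 + $233.31 + $85.60 = $1,645.59
Net pay = $4,485.67 − $1,645.59 = $2,840.08

$2,840.08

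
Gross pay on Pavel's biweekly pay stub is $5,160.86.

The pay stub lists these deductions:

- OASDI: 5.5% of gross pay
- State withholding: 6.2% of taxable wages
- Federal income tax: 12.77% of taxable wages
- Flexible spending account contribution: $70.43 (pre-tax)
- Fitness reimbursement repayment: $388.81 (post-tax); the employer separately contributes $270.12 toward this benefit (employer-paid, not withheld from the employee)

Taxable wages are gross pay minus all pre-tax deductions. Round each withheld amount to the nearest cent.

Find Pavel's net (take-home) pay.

$3,452.11

Flexible spending account contribution: $70.43
Taxable wages = $5,160.86 − $70.43 = $5,090.43
State withholding: $5,090.43 × 0.062 = $315.61
Federal income tax: $5,090.43 × 0.1277 = $650.05
OASDI: $5,160.86 × 0.055 = $283.85
Fitness reimbursement repayment: $388.81
(Employer's $270.12 toward fitness reimbursement repayment is not withheld from the employee.)
Total deductions = $70.43 + $315.61 + $650.05 + $283.85 + $388.81 = $1,708.75
Net pay = $5,160.86 − $1,708.75 = $3,452.11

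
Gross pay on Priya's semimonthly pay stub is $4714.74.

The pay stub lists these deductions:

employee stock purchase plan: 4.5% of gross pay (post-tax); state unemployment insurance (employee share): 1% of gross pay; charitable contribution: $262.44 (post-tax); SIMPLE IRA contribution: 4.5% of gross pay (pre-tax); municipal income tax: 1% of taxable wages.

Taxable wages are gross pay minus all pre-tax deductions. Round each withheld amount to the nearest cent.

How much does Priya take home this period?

SIMPLE IRA contribution: $4714.74 × 0.045 = $212.16
Taxable wages = $4714.74 − $212.16 = $4502.58
Municipal income tax: $4502.58 × 0.01 = $45.03
State unemployment insurance (employee share): $4714.74 × 0.01 = $47.15
Employee stock purchase plan: $4714.74 × 0.045 = $212.16
Charitable contribution: $262.44
Total deductions = $212.16 + $45.03 + $47.15 + $212.16 + $262.44 = $778.94
Net pay = $4714.74 − $778.94 = $3935.80

$3935.80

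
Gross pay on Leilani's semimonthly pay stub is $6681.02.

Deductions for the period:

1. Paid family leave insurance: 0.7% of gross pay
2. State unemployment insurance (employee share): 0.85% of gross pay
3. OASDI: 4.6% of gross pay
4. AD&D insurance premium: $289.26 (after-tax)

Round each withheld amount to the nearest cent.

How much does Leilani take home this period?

$5980.87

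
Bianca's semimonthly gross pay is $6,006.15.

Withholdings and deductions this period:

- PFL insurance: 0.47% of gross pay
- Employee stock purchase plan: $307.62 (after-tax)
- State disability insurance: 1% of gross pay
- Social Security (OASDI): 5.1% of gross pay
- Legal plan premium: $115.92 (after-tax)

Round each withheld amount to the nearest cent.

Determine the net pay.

$5,188.01

State disability insurance: $6,006.15 × 0.01 = $60.06
PFL insurance: $6,006.15 × 0.0047 = $28.23
Social Security (OASDI): $6,006.15 × 0.051 = $306.31
Legal plan premium: $115.92
Employee stock purchase plan: $307.62
Total deductions = $60.06 + $28.23 + $306.31 + $115.92 + $307.62 = $818.14
Net pay = $6,006.15 − $818.14 = $5,188.01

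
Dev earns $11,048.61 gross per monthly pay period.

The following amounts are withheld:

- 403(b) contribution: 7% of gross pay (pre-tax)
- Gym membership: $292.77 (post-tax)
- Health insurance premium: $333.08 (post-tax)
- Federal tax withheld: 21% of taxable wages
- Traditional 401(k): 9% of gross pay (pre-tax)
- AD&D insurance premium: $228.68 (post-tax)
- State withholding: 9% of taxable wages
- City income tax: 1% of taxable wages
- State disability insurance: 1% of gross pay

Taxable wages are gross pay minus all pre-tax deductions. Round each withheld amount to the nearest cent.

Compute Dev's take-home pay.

Traditional 401(k): $11,048.61 × 0.09 = $994.37
403(b) contribution: $11,048.61 × 0.07 = $773.40
Pre-tax total = $994.37 + $773.40 = $1,767.77
Taxable wages = $11,048.61 − $1,767.77 = $9,280.84
Federal tax withheld: $9,280.84 × 0.21 = $1,948.98
City income tax: $9,280.84 × 0.01 = $92.81
State withholding: $9,280.84 × 0.09 = $835.28
State disability insurance: $11,048.61 × 0.01 = $110.49
Gym membership: $292.77
AD&D insurance premium: $228.68
Health insurance premium: $333.08
Total deductions = $994.37 + $773.40 + $1,948.98 + $92.81 + $835.28 + $110.49 + $292.77 + $228.68 + $333.08 = $5,609.86
Net pay = $11,048.61 − $5,609.86 = $5,438.75

$5,438.75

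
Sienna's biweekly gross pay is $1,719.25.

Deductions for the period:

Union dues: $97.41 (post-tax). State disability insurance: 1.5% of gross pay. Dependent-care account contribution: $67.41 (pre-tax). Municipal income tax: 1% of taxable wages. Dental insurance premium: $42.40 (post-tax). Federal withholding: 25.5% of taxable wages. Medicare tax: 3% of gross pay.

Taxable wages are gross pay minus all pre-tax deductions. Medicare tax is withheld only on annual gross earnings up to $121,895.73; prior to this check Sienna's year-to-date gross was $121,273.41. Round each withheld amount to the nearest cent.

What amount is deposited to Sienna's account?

$1,029.83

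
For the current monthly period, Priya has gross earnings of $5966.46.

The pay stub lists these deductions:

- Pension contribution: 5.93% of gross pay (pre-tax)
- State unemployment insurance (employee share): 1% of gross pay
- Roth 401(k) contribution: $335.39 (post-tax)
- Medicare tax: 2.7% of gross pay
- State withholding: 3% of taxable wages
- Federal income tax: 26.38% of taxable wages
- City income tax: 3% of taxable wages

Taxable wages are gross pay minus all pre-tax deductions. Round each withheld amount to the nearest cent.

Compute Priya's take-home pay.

Pension contribution: $5966.46 × 0.0593 = $353.81
Taxable wages = $5966.46 − $353.81 = $5612.65
State withholding: $5612.65 × 0.03 = $168.38
City income tax: $5612.65 × 0.03 = $168.38
Federal income tax: $5612.65 × 0.2638 = $1480.62
Medicare tax: $5966.46 × 0.027 = $161.09
State unemployment insurance (employee share): $5966.46 × 0.01 = $59.66
Roth 401(k) contribution: $335.39
Total deductions = $353.81 + $168.38 + $168.38 + $1480.62 + $161.09 + $59.66 + $335.39 = $2727.33
Net pay = $5966.46 − $2727.33 = $3239.13

$3239.13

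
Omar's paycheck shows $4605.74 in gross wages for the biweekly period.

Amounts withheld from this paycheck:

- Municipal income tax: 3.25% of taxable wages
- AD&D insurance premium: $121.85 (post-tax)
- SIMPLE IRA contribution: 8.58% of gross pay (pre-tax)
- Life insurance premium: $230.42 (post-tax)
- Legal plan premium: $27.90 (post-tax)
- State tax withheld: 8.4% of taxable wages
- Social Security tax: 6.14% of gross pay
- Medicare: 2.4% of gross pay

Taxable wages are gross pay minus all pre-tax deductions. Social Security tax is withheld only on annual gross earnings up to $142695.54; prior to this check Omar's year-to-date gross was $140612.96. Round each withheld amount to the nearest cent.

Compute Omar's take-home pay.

$3101.46

SIMPLE IRA contribution: $4605.74 × 0.0858 = $395.17
Taxable wages = $4605.74 − $395.17 = $4210.57
Municipal income tax: $4210.57 × 0.0325 = $136.84
State tax withheld: $4210.57 × 0.084 = $353.69
Social Security tax: only $142695.54 − $140612.96 = $2082.58 of this check is subject → $2082.58 × 0.0614 = $127.87
Medicare: $4605.74 × 0.024 = $110.54
Legal plan premium: $27.90
Life insurance premium: $230.42
AD&D insurance premium: $121.85
Total deductions = $395.17 + $136.84 + $353.69 + $127.87 + $110.54 + $27.90 + $230.42 + $121.85 = $1504.28
Net pay = $4605.74 − $1504.28 = $3101.46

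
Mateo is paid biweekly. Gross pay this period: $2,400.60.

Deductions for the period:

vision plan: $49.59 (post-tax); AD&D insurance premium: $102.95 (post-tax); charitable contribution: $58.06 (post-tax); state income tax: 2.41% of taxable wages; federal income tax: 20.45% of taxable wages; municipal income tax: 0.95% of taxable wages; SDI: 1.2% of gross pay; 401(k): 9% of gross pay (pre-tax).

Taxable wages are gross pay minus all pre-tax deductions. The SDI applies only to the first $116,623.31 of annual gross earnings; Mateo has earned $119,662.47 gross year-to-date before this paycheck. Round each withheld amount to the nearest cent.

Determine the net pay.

401(k): $2,400.60 × 0.09 = $216.05
Taxable wages = $2,400.60 − $216.05 = $2,184.55
Municipal income tax: $2,184.55 × 0.0095 = $20.75
State income tax: $2,184.55 × 0.0241 = $52.65
Federal income tax: $2,184.55 × 0.2045 = $446.74
SDI: annual cap $116,623.31 already reached (YTD $119,662.47), so $0.00
Vision plan: $49.59
AD&D insurance premium: $102.95
Charitable contribution: $58.06
Total deductions = $216.05 + $20.75 + $52.65 + $446.74 + $0.00 + $49.59 + $102.95 + $58.06 = $946.79
Net pay = $2,400.60 − $946.79 = $1,453.81

$1,453.81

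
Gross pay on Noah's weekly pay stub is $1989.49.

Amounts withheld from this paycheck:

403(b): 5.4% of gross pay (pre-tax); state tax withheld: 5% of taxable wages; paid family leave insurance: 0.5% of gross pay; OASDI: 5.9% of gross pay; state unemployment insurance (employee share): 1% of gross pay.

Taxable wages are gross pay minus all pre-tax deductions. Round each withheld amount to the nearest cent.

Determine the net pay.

403(b): $1989.49 × 0.054 = $107.43
Taxable wages = $1989.49 − $107.43 = $1882.06
State tax withheld: $1882.06 × 0.05 = $94.10
OASDI: $1989.49 × 0.059 = $117.38
Paid family leave insurance: $1989.49 × 0.005 = $9.95
State unemployment insurance (employee share): $1989.49 × 0.01 = $19.89
Total deductions = $107.43 + $94.10 + $117.38 + $9.95 + $19.89 = $348.75
Net pay = $1989.49 − $348.75 = $1640.74

$1640.74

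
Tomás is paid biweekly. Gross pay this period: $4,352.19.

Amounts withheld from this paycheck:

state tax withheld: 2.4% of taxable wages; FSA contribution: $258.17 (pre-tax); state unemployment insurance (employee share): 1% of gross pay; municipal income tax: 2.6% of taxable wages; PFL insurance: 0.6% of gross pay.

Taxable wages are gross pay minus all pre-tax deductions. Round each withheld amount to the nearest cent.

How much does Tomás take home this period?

FSA contribution: $258.17
Taxable wages = $4,352.19 − $258.17 = $4,094.02
State tax withheld: $4,094.02 × 0.024 = $98.26
Municipal income tax: $4,094.02 × 0.026 = $106.44
PFL insurance: $4,352.19 × 0.006 = $26.11
State unemployment insurance (employee share): $4,352.19 × 0.01 = $43.52
Total deductions = $258.17 + $98.26 + $106.44 + $26.11 + $43.52 = $532.50
Net pay = $4,352.19 − $532.50 = $3,819.69

$3,819.69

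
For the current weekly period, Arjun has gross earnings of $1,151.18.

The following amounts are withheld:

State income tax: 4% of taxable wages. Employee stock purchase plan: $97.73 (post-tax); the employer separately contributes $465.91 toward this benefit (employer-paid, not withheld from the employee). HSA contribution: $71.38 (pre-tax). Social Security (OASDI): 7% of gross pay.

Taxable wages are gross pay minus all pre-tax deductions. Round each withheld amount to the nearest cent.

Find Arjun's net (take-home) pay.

$858.30

HSA contribution: $71.38
Taxable wages = $1,151.18 − $71.38 = $1,079.80
State income tax: $1,079.80 × 0.04 = $43.19
Social Security (OASDI): $1,151.18 × 0.07 = $80.58
Employee stock purchase plan: $97.73
(Employer's $465.91 toward employee stock purchase plan is not withheld from the employee.)
Total deductions = $71.38 + $43.19 + $80.58 + $97.73 = $292.88
Net pay = $1,151.18 − $292.88 = $858.30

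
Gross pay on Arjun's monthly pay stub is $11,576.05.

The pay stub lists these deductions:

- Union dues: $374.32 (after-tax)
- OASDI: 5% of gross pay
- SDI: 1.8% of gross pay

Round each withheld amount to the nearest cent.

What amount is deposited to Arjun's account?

$10,414.56

OASDI: $11,576.05 × 0.05 = $578.80
SDI: $11,576.05 × 0.018 = $208.37
Union dues: $374.32
Total deductions = $578.80 + $208.37 + $374.32 = $1,161.49
Net pay = $11,576.05 − $1,161.49 = $10,414.56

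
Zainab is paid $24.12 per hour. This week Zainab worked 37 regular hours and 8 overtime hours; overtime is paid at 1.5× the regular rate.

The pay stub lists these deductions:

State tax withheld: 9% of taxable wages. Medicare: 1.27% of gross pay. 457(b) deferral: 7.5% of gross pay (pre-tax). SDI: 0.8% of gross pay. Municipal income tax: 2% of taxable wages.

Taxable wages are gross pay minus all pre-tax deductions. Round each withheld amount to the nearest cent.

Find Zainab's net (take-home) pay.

$948.52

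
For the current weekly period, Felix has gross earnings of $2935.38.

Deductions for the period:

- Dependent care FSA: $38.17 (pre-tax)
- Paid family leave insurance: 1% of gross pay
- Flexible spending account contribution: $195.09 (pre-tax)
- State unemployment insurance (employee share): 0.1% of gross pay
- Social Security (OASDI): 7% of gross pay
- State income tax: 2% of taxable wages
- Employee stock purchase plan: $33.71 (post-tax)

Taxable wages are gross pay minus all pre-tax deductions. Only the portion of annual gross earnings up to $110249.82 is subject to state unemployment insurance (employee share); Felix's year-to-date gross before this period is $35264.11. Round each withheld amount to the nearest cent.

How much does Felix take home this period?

$2376.60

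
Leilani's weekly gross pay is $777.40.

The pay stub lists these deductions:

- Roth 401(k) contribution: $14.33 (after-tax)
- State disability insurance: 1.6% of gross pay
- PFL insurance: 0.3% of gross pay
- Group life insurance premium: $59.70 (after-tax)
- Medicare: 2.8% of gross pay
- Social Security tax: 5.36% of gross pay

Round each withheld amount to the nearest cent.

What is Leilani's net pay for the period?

$625.16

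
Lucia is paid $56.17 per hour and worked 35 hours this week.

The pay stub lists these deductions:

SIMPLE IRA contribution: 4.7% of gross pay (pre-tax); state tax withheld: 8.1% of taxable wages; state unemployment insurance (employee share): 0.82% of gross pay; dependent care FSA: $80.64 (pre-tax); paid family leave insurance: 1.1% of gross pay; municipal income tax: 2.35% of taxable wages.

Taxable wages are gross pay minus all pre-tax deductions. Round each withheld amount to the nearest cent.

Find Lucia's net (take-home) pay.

$1567.80

Gross pay: 35 × $56.17 = $1965.95
SIMPLE IRA contribution: $1965.95 × 0.047 = $92.40
Dependent care FSA: $80.64
Pre-tax total = $92.40 + $80.64 = $173.04
Taxable wages = $1965.95 − $173.04 = $1792.91
State tax withheld: $1792.91 × 0.081 = $145.23
Municipal income tax: $1792.91 × 0.0235 = $42.13
State unemployment insurance (employee share): $1965.95 × 0.0082 = $16.12
Paid family leave insurance: $1965.95 × 0.011 = $21.63
Total deductions = $92.40 + $80.64 + $145.23 + $42.13 + $16.12 + $21.63 = $398.15
Net pay = $1965.95 − $398.15 = $1567.80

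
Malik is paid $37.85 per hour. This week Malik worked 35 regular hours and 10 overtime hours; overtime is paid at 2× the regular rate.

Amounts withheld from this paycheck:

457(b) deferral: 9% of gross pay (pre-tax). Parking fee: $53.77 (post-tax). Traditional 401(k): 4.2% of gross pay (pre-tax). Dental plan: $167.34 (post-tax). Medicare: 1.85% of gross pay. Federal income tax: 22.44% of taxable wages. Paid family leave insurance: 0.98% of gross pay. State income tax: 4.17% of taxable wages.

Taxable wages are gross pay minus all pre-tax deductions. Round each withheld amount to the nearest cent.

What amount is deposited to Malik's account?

$1,046.11

Regular pay: 35 × $37.85 = $1,324.75
Overtime pay: 10 × $37.85 × 2 = $757.00
Gross pay = $1,324.75 + $757.00 = $2,081.75
457(b) deferral: $2,081.75 × 0.09 = $187.36
Traditional 401(k): $2,081.75 × 0.042 = $87.43
Pre-tax total = $187.36 + $87.43 = $274.79
Taxable wages = $2,081.75 − $274.79 = $1,806.96
Federal income tax: $1,806.96 × 0.2244 = $405.48
State income tax: $1,806.96 × 0.0417 = $75.35
Medicare: $2,081.75 × 0.0185 = $38.51
Paid family leave insurance: $2,081.75 × 0.0098 = $20.40
Parking fee: $53.77
Dental plan: $167.34
Total deductions = $187.36 + $87.43 + $405.48 + $75.35 + $38.51 + $20.40 + $53.77 + $167.34 = $1,035.64
Net pay = $2,081.75 − $1,035.64 = $1,046.11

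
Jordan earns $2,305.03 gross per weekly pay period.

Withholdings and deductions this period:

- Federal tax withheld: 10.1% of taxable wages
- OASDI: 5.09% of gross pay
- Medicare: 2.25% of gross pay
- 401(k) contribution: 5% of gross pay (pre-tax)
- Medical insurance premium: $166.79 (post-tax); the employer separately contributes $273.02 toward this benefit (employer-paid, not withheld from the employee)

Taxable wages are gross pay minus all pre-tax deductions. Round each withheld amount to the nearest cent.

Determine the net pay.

401(k) contribution: $2,305.03 × 0.05 = $115.25
Taxable wages = $2,305.03 − $115.25 = $2,189.78
Federal tax withheld: $2,189.78 × 0.101 = $221.17
OASDI: $2,305.03 × 0.0509 = $117.33
Medicare: $2,305.03 × 0.0225 = $51.86
Medical insurance premium: $166.79
(Employer's $273.02 toward medical insurance premium is not withheld from the employee.)
Total deductions = $115.25 + $221.17 + $117.33 + $51.86 + $166.79 = $672.40
Net pay = $2,305.03 − $672.40 = $1,632.63

$1,632.63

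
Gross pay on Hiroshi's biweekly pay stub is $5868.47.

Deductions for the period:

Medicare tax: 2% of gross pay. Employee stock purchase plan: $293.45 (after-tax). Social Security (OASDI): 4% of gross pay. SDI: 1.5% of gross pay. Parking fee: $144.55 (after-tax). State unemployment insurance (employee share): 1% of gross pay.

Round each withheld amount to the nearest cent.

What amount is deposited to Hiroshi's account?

$4931.65

State unemployment insurance (employee share): $5868.47 × 0.01 = $58.68
Medicare tax: $5868.47 × 0.02 = $117.37
Social Security (OASDI): $5868.47 × 0.04 = $234.74
SDI: $5868.47 × 0.015 = $88.03
Parking fee: $144.55
Employee stock purchase plan: $293.45
Total deductions = $58.68 + $117.37 + $234.74 + $88.03 + $144.55 + $293.45 = $936.82
Net pay = $5868.47 − $936.82 = $4931.65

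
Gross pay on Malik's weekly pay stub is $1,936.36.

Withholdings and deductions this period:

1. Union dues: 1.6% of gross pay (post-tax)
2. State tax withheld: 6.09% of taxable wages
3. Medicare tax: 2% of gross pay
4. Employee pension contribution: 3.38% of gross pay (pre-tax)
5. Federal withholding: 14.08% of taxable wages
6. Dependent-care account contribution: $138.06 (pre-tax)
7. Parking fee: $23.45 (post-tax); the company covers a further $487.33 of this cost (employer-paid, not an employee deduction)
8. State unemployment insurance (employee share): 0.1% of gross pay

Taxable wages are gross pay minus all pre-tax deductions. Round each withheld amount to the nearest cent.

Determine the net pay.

$1,288.23

Employee pension contribution: $1,936.36 × 0.0338 = $65.45
Dependent-care account contribution: $138.06
Pre-tax total = $65.45 + $138.06 = $203.51
Taxable wages = $1,936.36 − $203.51 = $1,732.85
State tax withheld: $1,732.85 × 0.0609 = $105.53
Federal withholding: $1,732.85 × 0.1408 = $243.99
Medicare tax: $1,936.36 × 0.02 = $38.73
State unemployment insurance (employee share): $1,936.36 × 0.001 = $1.94
Union dues: $1,936.36 × 0.016 = $30.98
Parking fee: $23.45
(Employer's $487.33 toward parking fee is not withheld from the employee.)
Total deductions = $65.45 + $138.06 + $105.53 + $243.99 + $38.73 + $1.94 + $30.98 + $23.45 = $648.13
Net pay = $1,936.36 − $648.13 = $1,288.23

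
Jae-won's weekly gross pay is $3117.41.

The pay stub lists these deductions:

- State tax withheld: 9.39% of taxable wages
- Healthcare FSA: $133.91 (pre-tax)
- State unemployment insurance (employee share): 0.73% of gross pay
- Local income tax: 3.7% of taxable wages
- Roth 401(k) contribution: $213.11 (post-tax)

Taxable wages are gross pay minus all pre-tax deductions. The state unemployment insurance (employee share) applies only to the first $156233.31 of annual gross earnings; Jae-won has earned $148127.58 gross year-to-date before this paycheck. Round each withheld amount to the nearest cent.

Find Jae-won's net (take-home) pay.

$2357.09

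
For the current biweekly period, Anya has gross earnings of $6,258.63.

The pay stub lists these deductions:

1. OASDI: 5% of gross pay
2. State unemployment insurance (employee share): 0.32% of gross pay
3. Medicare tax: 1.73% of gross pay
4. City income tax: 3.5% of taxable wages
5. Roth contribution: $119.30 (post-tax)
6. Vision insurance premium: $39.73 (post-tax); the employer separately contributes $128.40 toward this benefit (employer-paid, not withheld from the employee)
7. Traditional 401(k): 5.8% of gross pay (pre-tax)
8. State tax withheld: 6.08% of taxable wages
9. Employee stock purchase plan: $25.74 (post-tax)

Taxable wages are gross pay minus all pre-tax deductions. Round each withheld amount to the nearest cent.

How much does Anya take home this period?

$4,704.83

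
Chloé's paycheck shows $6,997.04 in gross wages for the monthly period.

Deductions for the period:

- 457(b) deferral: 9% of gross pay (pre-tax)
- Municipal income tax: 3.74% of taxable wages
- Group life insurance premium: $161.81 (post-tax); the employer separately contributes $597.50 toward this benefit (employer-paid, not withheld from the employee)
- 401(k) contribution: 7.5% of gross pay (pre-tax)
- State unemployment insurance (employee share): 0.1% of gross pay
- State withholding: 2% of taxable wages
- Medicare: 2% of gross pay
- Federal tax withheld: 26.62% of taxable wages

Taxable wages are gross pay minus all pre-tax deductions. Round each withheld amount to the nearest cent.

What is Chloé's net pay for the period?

$3,643.14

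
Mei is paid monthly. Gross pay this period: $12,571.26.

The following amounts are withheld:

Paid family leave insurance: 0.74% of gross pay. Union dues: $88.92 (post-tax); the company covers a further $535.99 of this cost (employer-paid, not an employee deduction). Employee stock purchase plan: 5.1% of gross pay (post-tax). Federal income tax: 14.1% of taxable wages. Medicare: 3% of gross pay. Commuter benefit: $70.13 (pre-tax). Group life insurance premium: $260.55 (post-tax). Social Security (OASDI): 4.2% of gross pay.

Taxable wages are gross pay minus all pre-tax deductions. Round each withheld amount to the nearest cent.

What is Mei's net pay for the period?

$8,749.71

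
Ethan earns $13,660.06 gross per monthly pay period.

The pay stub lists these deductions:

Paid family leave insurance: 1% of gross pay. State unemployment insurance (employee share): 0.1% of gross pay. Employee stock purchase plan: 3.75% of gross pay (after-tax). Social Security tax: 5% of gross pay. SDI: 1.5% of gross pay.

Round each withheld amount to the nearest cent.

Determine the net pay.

$12,109.65

Social Security tax: $13,660.06 × 0.05 = $683.00
Paid family leave insurance: $13,660.06 × 0.01 = $136.60
SDI: $13,660.06 × 0.015 = $204.90
State unemployment insurance (employee share): $13,660.06 × 0.001 = $13.66
Employee stock purchase plan: $13,660.06 × 0.0375 = $512.25
Total deductions = $683.00 + $136.60 + $204.90 + $13.66 + $512.25 = $1,550.41
Net pay = $13,660.06 − $1,550.41 = $12,109.65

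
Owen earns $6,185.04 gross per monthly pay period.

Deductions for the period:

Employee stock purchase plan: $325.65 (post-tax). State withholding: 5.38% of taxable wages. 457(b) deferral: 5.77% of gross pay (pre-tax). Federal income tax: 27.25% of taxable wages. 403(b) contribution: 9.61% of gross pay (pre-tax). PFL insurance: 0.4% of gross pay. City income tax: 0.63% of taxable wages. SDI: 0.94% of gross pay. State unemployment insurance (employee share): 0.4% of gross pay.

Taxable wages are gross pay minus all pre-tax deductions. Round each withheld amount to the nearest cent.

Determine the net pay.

$3,059.75

457(b) deferral: $6,185.04 × 0.0577 = $356.88
403(b) contribution: $6,185.04 × 0.0961 = $594.38
Pre-tax total = $356.88 + $594.38 = $951.26
Taxable wages = $6,185.04 − $951.26 = $5,233.78
State withholding: $5,233.78 × 0.0538 = $281.58
Federal income tax: $5,233.78 × 0.2725 = $1,426.21
City income tax: $5,233.78 × 0.0063 = $32.97
PFL insurance: $6,185.04 × 0.004 = $24.74
SDI: $6,185.04 × 0.0094 = $58.14
State unemployment insurance (employee share): $6,185.04 × 0.004 = $24.74
Employee stock purchase plan: $325.65
Total deductions = $356.88 + $594.38 + $281.58 + $1,426.21 + $32.97 + $24.74 + $58.14 + $24.74 + $325.65 = $3,125.29
Net pay = $6,185.04 − $3,125.29 = $3,059.75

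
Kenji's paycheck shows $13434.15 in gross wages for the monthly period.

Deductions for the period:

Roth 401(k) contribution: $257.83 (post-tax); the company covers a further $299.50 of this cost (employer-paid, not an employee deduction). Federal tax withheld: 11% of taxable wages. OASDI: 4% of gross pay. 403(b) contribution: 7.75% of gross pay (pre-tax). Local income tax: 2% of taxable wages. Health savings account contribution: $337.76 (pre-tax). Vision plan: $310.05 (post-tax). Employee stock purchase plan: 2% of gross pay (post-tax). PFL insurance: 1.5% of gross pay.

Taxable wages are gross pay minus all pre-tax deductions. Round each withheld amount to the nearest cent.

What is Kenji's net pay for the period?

$8912.62

403(b) contribution: $13434.15 × 0.0775 = $1041.15
Health savings account contribution: $337.76
Pre-tax total = $1041.15 + $337.76 = $1378.91
Taxable wages = $13434.15 − $1378.91 = $12055.24
Local income tax: $12055.24 × 0.02 = $241.10
Federal tax withheld: $12055.24 × 0.11 = $1326.08
OASDI: $13434.15 × 0.04 = $537.37
PFL insurance: $13434.15 × 0.015 = $201.51
Roth 401(k) contribution: $257.83
Vision plan: $310.05
Employee stock purchase plan: $13434.15 × 0.02 = $268.68
(Employer's $299.50 toward Roth 401(k) contribution is not withheld from the employee.)
Total deductions = $1041.15 + $337.76 + $241.10 + $1326.08 + $537.37 + $201.51 + $257.83 + $310.05 + $268.68 = $4521.53
Net pay = $13434.15 − $4521.53 = $8912.62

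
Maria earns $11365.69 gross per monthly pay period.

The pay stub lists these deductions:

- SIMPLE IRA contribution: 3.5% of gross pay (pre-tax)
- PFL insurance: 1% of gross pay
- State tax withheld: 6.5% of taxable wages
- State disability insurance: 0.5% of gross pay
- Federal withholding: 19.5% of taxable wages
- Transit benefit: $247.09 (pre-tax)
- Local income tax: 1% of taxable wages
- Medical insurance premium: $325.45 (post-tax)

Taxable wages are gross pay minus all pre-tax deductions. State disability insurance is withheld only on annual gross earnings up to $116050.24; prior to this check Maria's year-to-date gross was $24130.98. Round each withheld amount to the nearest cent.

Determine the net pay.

$7330.24

SIMPLE IRA contribution: $11365.69 × 0.035 = $397.80
Transit benefit: $247.09
Pre-tax total = $397.80 + $247.09 = $644.89
Taxable wages = $11365.69 − $644.89 = $10720.80
Federal withholding: $10720.80 × 0.195 = $2090.56
State tax withheld: $10720.80 × 0.065 = $696.85
Local income tax: $10720.80 × 0.01 = $107.21
State disability insurance: cap not yet reached, full $11365.69 is subject → $11365.69 × 0.005 = $56.83
PFL insurance: $11365.69 × 0.01 = $113.66
Medical insurance premium: $325.45
Total deductions = $397.80 + $247.09 + $2090.56 + $696.85 + $107.21 + $56.83 + $113.66 + $325.45 = $4035.45
Net pay = $11365.69 − $4035.45 = $7330.24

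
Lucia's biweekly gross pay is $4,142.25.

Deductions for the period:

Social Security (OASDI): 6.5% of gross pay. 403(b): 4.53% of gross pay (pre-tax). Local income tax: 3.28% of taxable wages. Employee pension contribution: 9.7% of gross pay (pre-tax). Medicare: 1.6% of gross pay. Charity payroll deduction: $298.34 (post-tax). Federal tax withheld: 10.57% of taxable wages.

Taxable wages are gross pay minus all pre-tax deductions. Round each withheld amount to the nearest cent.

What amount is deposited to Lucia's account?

$2,426.88

Employee pension contribution: $4,142.25 × 0.097 = $401.80
403(b): $4,142.25 × 0.0453 = $187.64
Pre-tax total = $401.80 + $187.64 = $589.44
Taxable wages = $4,142.25 − $589.44 = $3,552.81
Federal tax withheld: $3,552.81 × 0.1057 = $375.53
Local income tax: $3,552.81 × 0.0328 = $116.53
Medicare: $4,142.25 × 0.016 = $66.28
Social Security (OASDI): $4,142.25 × 0.065 = $269.25
Charity payroll deduction: $298.34
Total deductions = $401.80 + $187.64 + $375.53 + $116.53 + $66.28 + $269.25 + $298.34 = $1,715.37
Net pay = $4,142.25 − $1,715.37 = $2,426.88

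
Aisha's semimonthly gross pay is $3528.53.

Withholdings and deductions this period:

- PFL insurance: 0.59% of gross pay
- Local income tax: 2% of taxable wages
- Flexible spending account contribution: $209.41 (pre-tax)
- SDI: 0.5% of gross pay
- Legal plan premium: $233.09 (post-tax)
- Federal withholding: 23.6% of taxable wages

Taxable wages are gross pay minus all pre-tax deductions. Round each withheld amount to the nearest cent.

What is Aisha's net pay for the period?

$2197.88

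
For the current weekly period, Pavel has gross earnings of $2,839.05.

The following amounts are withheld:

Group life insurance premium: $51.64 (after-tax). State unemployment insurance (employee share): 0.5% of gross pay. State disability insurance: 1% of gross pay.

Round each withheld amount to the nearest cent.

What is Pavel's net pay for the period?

$2,744.82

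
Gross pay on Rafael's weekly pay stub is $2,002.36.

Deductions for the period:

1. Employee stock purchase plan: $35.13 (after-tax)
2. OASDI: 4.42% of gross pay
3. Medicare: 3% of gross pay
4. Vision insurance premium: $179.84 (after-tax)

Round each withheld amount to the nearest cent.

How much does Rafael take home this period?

$1,638.82

Medicare: $2,002.36 × 0.03 = $60.07
OASDI: $2,002.36 × 0.0442 = $88.50
Employee stock purchase plan: $35.13
Vision insurance premium: $179.84
Total deductions = $60.07 + $88.50 + $35.13 + $179.84 = $363.54
Net pay = $2,002.36 − $363.54 = $1,638.82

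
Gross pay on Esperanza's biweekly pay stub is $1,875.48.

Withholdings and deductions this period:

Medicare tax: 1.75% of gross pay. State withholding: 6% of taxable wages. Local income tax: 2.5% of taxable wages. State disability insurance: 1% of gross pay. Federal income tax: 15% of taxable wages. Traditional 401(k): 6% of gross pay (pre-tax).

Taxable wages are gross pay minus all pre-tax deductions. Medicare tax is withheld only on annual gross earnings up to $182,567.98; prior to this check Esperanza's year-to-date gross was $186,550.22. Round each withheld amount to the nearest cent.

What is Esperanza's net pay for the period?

Traditional 401(k): $1,875.48 × 0.06 = $112.53
Taxable wages = $1,875.48 − $112.53 = $1,762.95
Federal income tax: $1,762.95 × 0.15 = $264.44
Local income tax: $1,762.95 × 0.025 = $44.07
State withholding: $1,762.95 × 0.06 = $105.78
State disability insurance: $1,875.48 × 0.01 = $18.75
Medicare tax: annual cap $182,567.98 already reached (YTD $186,550.22), so $0.00
Total deductions = $112.53 + $264.44 + $44.07 + $105.78 + $18.75 + $0.00 = $545.57
Net pay = $1,875.48 − $545.57 = $1,329.91

$1,329.91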